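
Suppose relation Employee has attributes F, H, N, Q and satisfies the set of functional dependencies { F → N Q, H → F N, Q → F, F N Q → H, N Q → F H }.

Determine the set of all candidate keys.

{F}⁺: F→NQ adds N, Q; FNQ→H adds H → {F, H, N, Q}.
{H}⁺: H→FN adds F, N; F→NQ adds Q → {F, H, N, Q}.
{Q}⁺: Q→F adds F; F→NQ adds N; FNQ→H adds H → {F, H, N, Q}.
Any other superkey contains one of these as a subset, so there are no further candidate keys.

(F), (H), (Q)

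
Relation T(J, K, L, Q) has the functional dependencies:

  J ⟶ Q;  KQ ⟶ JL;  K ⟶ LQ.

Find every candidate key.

K

Attribute K never appears on the right-hand side of any dependency, so K must belong to every candidate key.
{K}⁺ = {J, K, L, Q}, which is all of the schema, so {K} is the only candidate key.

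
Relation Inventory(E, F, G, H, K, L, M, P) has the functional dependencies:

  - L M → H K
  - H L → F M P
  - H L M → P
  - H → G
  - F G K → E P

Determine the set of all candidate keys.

Attribute L never appears on the right-hand side of any dependency, so L must belong to every candidate key.
{L}⁺ = {L}, which is not all of the schema, so we must add further attributes.
{H, L}⁺: HL→FMP adds F, M, P; H→G adds G; LM→HK adds K; FGK→EP adds E → {E, F, G, H, K, L, M, P}. Minimal: {L}⁺ = {L}; {H}⁺ = {G, H} — none reach the full schema.
{L, M}⁺: LM→HK adds H, K; HL→FMP adds F, P; H→G adds G; FGK→EP adds E → {E, F, G, H, K, L, M, P}. Minimal: {M}⁺ = {M}; {L}⁺ = {L} — none reach the full schema.
Any other superkey contains one of these as a subset, so there are no further candidate keys.

HL, LM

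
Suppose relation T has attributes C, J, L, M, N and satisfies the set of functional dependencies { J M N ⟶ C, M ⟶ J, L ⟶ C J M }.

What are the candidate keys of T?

LN

Attributes L, N never appear on any right-hand side, so every candidate key must contain {L, N}.
{L, N}⁺ = {C, J, L, M, N}, which is all of the schema, so {L, N} is the only candidate key.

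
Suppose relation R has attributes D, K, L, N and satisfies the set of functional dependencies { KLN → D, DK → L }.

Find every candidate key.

Attributes K, N never appear on any right-hand side, so every candidate key must contain {K, N}.
{K, N}⁺ = {K, N}, which is not all of the schema, so we must add further attributes.
{D, K, N}⁺: DK→L adds L → {D, K, L, N}. Minimal: {K, N}⁺ = {K, N}; {D, N}⁺ = {D, N}; {D, K}⁺ = {D, K, L} — none reach the full schema.
{K, L, N}⁺: KLN→D adds D → {D, K, L, N}. Minimal: {L, N}⁺ = {L, N}; {K, N}⁺ = {K, N}; {K, L}⁺ = {K, L} — none reach the full schema.
Any other superkey contains one of these as a subset, so there are no further candidate keys.

(D, K, N), (K, L, N)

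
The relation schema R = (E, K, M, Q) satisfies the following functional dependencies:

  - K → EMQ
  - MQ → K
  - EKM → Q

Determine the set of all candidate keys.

{K}⁺: K→EMQ adds E, M, Q → {E, K, M, Q}.
{M, Q}⁺: MQ→K adds K; K→EMQ adds E → {E, K, M, Q}. Minimal: {Q}⁺ = {Q}; {M}⁺ = {M} — none reach the full schema.
Any other superkey contains one of these as a subset, so there are no further candidate keys.

K, MQ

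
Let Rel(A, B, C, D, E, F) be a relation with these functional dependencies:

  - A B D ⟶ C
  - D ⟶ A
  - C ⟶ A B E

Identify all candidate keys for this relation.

{B, D, F}⁺: D→A adds A; ABD→C adds C; C→ABE adds E → {A, B, C, D, E, F}.
{C, D, F}⁺: D→A adds A; C→ABE adds B, E → {A, B, C, D, E, F}.
Any other superkey contains one of these as a subset, so there are no further candidate keys.

{B, D, F}, {C, D, F}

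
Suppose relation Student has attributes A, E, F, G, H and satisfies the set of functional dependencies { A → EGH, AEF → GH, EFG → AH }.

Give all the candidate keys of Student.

AF, EFG

{A, F}⁺: A→EGH adds E, G, H → {A, E, F, G, H}. Minimal: {F}⁺ = {F}; {A}⁺ = {A, E, G, H} — none reach the full schema.
{E, F, G}⁺: EFG→AH adds A, H → {A, E, F, G, H}. Minimal: {F, G}⁺ = {F, G}; {E, G}⁺ = {E, G}; {E, F}⁺ = {E, F} — none reach the full schema.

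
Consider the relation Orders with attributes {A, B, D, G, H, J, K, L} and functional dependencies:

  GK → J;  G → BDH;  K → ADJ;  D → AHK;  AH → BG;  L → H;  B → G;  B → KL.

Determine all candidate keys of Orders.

{B}; {D}; {G}; {K}; {A, H}; {A, L}

{B}⁺: B→G adds G; B→KL adds K, L; GK→J adds J; G→BDH adds D, H; K→ADJ adds A → {A, B, D, G, H, J, K, L}.
{D}⁺: D→AHK adds A, H, K; AH→BG adds B, G; B→KL adds L; GK→J adds J → {A, B, D, G, H, J, K, L}.
{G}⁺: G→BDH adds B, D, H; D→AHK adds A, K; B→KL adds L; GK→J adds J → {A, B, D, G, H, J, K, L}.
{K}⁺: K→ADJ adds A, D, J; D→AHK adds H; AH→BG adds B, G; B→KL adds L → {A, B, D, G, H, J, K, L}.
{A, H}⁺: AH→BG adds B, G; B→KL adds K, L; GK→J adds J; G→BDH adds D → {A, B, D, G, H, J, K, L}. Minimal: {H}⁺ = {H}; {A}⁺ = {A} — none reach the full schema.
{A, L}⁺: L→H adds H; AH→BG adds B, G; B→KL adds K; GK→J adds J; G→BDH adds D → {A, B, D, G, H, J, K, L}. Minimal: {L}⁺ = {H, L}; {A}⁺ = {A} — none reach the full schema.
Any other superkey contains one of these as a subset, so there are no further candidate keys.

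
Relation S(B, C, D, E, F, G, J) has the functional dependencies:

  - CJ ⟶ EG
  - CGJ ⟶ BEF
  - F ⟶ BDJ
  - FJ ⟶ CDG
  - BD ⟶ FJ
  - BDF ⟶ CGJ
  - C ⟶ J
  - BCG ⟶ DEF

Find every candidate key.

{C}⁺: C→J adds J; CJ→EG adds E, G; CGJ→BEF adds B, F; F→BDJ adds D → {B, C, D, E, F, G, J}.
{F}⁺: F→BDJ adds B, D, J; FJ→CDG adds C, G; BCG→DEF adds E → {B, C, D, E, F, G, J}.
{B, D}⁺: BD→FJ adds F, J; BDF→CGJ adds C, G; BCG→DEF adds E → {B, C, D, E, F, G, J}.

(C), (F), (B, D)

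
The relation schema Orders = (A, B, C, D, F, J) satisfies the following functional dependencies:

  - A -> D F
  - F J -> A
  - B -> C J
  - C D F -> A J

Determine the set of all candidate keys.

{A, B}, {B, F}

{A, B}⁺: A→DF adds D, F; B→CJ adds C, J → {A, B, C, D, F, J}. Minimal: {B}⁺ = {B, C, J}; {A}⁺ = {A, D, F} — none reach the full schema.
{B, F}⁺: B→CJ adds C, J; FJ→A adds A; A→DF adds D → {A, B, C, D, F, J}. Minimal: {F}⁺ = {F}; {B}⁺ = {B, C, J} — none reach the full schema.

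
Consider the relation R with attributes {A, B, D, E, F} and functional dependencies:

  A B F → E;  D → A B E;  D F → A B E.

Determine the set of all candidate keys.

DF

Attributes D, F never appear on any right-hand side, so every candidate key must contain {D, F}.
{D, F}⁺ = {A, B, D, E, F}, which is all of the schema, so {D, F} is the only candidate key.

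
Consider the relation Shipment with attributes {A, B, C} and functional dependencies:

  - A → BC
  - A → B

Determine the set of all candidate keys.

(A)

Attribute A never appears on the right-hand side of any dependency, so A must belong to every candidate key.
{A}⁺ = {A, B, C}, which is all of the schema, so {A} is the only candidate key.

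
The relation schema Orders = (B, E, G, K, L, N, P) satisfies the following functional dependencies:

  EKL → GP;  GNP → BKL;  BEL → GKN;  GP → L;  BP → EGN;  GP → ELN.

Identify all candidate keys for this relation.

{B, P}⁺: BP→EGN adds E, G, N; GP→ELN adds L; GNP→BKL adds K → {B, E, G, K, L, N, P}. Minimal: {P}⁺ = {P}; {B}⁺ = {B} — none reach the full schema.
{G, P}⁺: GP→L adds L; GP→ELN adds E, N; GNP→BKL adds B, K → {B, E, G, K, L, N, P}. Minimal: {P}⁺ = {P}; {G}⁺ = {G} — none reach the full schema.
{B, E, L}⁺: BEL→GKN adds G, K, N; EKL→GP adds P → {B, E, G, K, L, N, P}. Minimal: {E, L}⁺ = {E, L}; {B, L}⁺ = {B, L}; {B, E}⁺ = {B, E} — none reach the full schema.
{E, K, L}⁺: EKL→GP adds G, P; GP→ELN adds N; GNP→BKL adds B → {B, E, G, K, L, N, P}. Minimal: {K, L}⁺ = {K, L}; {E, L}⁺ = {E, L}; {E, K}⁺ = {E, K} — none reach the full schema.
Any other superkey contains one of these as a subset, so there are no further candidate keys.

{B, P}; {G, P}; {B, E, L}; {E, K, L}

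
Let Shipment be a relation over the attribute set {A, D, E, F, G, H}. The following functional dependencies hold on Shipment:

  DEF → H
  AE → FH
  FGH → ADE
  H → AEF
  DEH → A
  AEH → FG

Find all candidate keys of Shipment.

H, AE, DEF

{H}⁺: H→AEF adds A, E, F; AEH→FG adds G; FGH→ADE adds D → {A, D, E, F, G, H}.
{A, E}⁺: AE→FH adds F, H; AEH→FG adds G; FGH→ADE adds D → {A, D, E, F, G, H}. Minimal: {E}⁺ = {E}; {A}⁺ = {A} — none reach the full schema.
{D, E, F}⁺: DEF→H adds H; H→AEF adds A; AEH→FG adds G → {A, D, E, F, G, H}. Minimal: {E, F}⁺ = {E, F}; {D, F}⁺ = {D, F}; {D, E}⁺ = {D, E} — none reach the full schema.
Any other superkey contains one of these as a subset, so there are no further candidate keys.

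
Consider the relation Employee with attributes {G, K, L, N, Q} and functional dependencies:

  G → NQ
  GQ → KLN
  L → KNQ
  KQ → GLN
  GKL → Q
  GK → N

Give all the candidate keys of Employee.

{G}⁺: G→NQ adds N, Q; GQ→KLN adds K, L → {G, K, L, N, Q}.
{L}⁺: L→KNQ adds K, N, Q; KQ→GLN adds G → {G, K, L, N, Q}.
{K, Q}⁺: KQ→GLN adds G, L, N → {G, K, L, N, Q}. Minimal: {Q}⁺ = {Q}; {K}⁺ = {K} — none reach the full schema.
Any other superkey contains one of these as a subset, so there are no further candidate keys.

G; L; KQ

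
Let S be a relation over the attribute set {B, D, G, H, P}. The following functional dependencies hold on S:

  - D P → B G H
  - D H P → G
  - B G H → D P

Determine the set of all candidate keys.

{D, P}⁺: DP→BGH adds B, G, H → {B, D, G, H, P}. Minimal: {P}⁺ = {P}; {D}⁺ = {D} — none reach the full schema.
{B, G, H}⁺: BGH→DP adds D, P → {B, D, G, H, P}. Minimal: {G, H}⁺ = {G, H}; {B, H}⁺ = {B, H}; {B, G}⁺ = {B, G} — none reach the full schema.

(D, P), (B, G, H)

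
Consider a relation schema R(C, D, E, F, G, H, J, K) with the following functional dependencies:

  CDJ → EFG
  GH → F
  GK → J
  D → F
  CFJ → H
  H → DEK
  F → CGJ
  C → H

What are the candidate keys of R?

{C}; {D}; {F}; {H}

{C}⁺: C→H adds H; H→DEK adds D, E, K; D→F adds F; F→CGJ adds G, J → {C, D, E, F, G, H, J, K}.
{D}⁺: D→F adds F; F→CGJ adds C, G, J; C→H adds H; CDJ→EFG adds E; H→DEK adds K → {C, D, E, F, G, H, J, K}.
{F}⁺: F→CGJ adds C, G, J; C→H adds H; H→DEK adds D, E, K → {C, D, E, F, G, H, J, K}.
{H}⁺: H→DEK adds D, E, K; D→F adds F; F→CGJ adds C, G, J → {C, D, E, F, G, H, J, K}.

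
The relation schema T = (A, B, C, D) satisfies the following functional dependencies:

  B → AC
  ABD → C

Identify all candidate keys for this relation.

Attributes B, D never appear on any right-hand side, so every candidate key must contain {B, D}.
{B, D}⁺ = {A, B, C, D}, which is all of the schema, so {B, D} is the only candidate key.

BD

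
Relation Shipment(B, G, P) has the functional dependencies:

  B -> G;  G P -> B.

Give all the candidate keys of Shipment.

Attribute P never appears on the right-hand side of any dependency, so P must belong to every candidate key.
{P}⁺ = {P}, which is not all of the schema, so we must add further attributes.
{B, P}⁺: B→G adds G → {B, G, P}. Minimal: {P}⁺ = {P}; {B}⁺ = {B, G} — none reach the full schema.
{G, P}⁺: GP→B adds B → {B, G, P}. Minimal: {P}⁺ = {P}; {G}⁺ = {G} — none reach the full schema.
Any other superkey contains one of these as a subset, so there are no further candidate keys.

(B, P), (G, P)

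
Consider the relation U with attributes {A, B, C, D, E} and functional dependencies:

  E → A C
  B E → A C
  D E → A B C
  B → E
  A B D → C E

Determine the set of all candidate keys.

BD, DE

Attribute D never appears on the right-hand side of any dependency, so D must belong to every candidate key.
{D}⁺ = {D}, which is not all of the schema, so we must add further attributes.
{B, D}⁺: B→E adds E; E→AC adds A, C → {A, B, C, D, E}. Minimal: {D}⁺ = {D}; {B}⁺ = {A, B, C, E} — none reach the full schema.
{D, E}⁺: E→AC adds A, C; DE→ABC adds B → {A, B, C, D, E}. Minimal: {E}⁺ = {A, C, E}; {D}⁺ = {D} — none reach the full schema.
Any other superkey contains one of these as a subset, so there are no further candidate keys.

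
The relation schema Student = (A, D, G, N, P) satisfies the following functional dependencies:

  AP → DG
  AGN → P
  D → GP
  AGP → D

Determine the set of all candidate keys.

Attributes A, N never appear on any right-hand side, so every candidate key must contain {A, N}.
{A, N}⁺ = {A, N}, which is not all of the schema, so we must add further attributes.
{A, D, N}⁺: D→GP adds G, P → {A, D, G, N, P}.
{A, G, N}⁺: AGN→P adds P; AGP→D adds D → {A, D, G, N, P}.
{A, N, P}⁺: AP→DG adds D, G → {A, D, G, N, P}.

{A, D, N}; {A, G, N}; {A, N, P}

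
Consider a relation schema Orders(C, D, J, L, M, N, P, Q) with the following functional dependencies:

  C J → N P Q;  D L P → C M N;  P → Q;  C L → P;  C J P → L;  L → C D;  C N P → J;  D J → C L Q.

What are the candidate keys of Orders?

(L); (C, J); (D, J); (C, N, P)

{L}⁺: L→CD adds C, D; CL→P adds P; DLP→CMN adds M, N; P→Q adds Q; CNP→J adds J → {C, D, J, L, M, N, P, Q}.
{C, J}⁺: CJ→NPQ adds N, P, Q; CJP→L adds L; L→CD adds D; DLP→CMN adds M → {C, D, J, L, M, N, P, Q}.
{D, J}⁺: DJ→CLQ adds C, L, Q; CJ→NPQ adds N, P; DLP→CMN adds M → {C, D, J, L, M, N, P, Q}.
{C, N, P}⁺: P→Q adds Q; CNP→J adds J; CJP→L adds L; L→CD adds D; DLP→CMN adds M → {C, D, J, L, M, N, P, Q}.
Any other superkey contains one of these as a subset, so there are no further candidate keys.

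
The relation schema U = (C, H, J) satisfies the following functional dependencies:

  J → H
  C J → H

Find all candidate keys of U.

{C, J}

{C, J}⁺: J→H adds H → {C, H, J}.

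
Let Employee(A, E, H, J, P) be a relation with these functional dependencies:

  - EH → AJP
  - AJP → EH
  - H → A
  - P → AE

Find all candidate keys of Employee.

EH; HP; JP

{E, H}⁺: EH→AJP adds A, J, P → {A, E, H, J, P}. Minimal: {H}⁺ = {A, H}; {E}⁺ = {E} — none reach the full schema.
{H, P}⁺: H→A adds A; P→AE adds E; EH→AJP adds J → {A, E, H, J, P}. Minimal: {P}⁺ = {A, E, P}; {H}⁺ = {A, H} — none reach the full schema.
{J, P}⁺: P→AE adds A, E; AJP→EH adds H → {A, E, H, J, P}. Minimal: {P}⁺ = {A, E, P}; {J}⁺ = {J} — none reach the full schema.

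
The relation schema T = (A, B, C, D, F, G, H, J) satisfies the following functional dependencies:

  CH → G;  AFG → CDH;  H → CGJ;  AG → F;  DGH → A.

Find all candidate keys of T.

{A, B, G}; {A, B, H}; {B, D, H}

Attribute B never appears on the right-hand side of any dependency, so B must belong to every candidate key.
{B}⁺ = {B}, which is not all of the schema, so we must add further attributes.
{A, B, G}⁺: AG→F adds F; AFG→CDH adds C, D, H; H→CGJ adds J → {A, B, C, D, F, G, H, J}. Minimal: {B, G}⁺ = {B, G}; {A, G}⁺ = {A, C, D, F, G, H, J}; {A, B}⁺ = {A, B} — none reach the full schema.
{A, B, H}⁺: H→CGJ adds C, G, J; AG→F adds F; AFG→CDH adds D → {A, B, C, D, F, G, H, J}. Minimal: {B, H}⁺ = {B, C, G, H, J}; {A, H}⁺ = {A, C, D, F, G, H, J}; {A, B}⁺ = {A, B} — none reach the full schema.
{B, D, H}⁺: H→CGJ adds C, G, J; DGH→A adds A; AG→F adds F → {A, B, C, D, F, G, H, J}. Minimal: {D, H}⁺ = {A, C, D, F, G, H, J}; {B, H}⁺ = {B, C, G, H, J}; {B, D}⁺ = {B, D} — none reach the full schema.
Any other superkey contains one of these as a subset, so there are no further candidate keys.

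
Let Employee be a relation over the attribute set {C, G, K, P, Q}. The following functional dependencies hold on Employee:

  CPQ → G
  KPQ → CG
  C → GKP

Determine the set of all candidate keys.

{C, Q}; {K, P, Q}

Attribute Q never appears on the right-hand side of any dependency, so Q must belong to every candidate key.
{Q}⁺ = {Q}, which is not all of the schema, so we must add further attributes.
{C, Q}⁺: C→GKP adds G, K, P → {C, G, K, P, Q}.
{K, P, Q}⁺: KPQ→CG adds C, G → {C, G, K, P, Q}.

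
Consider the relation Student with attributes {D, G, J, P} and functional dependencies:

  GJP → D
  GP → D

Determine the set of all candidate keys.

(G, J, P)

Attributes G, J, P never appear on any right-hand side, so every candidate key must contain {G, J, P}.
{G, J, P}⁺ = {D, G, J, P}, which is all of the schema, so {G, J, P} is the only candidate key.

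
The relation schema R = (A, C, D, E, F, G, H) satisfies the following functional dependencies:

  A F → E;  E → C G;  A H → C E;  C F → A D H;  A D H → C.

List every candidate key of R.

{A, F}⁺: AF→E adds E; E→CG adds C, G; CF→ADH adds D, H → {A, C, D, E, F, G, H}. Minimal: {F}⁺ = {F}; {A}⁺ = {A} — none reach the full schema.
{C, F}⁺: CF→ADH adds A, D, H; AF→E adds E; E→CG adds G → {A, C, D, E, F, G, H}. Minimal: {F}⁺ = {F}; {C}⁺ = {C} — none reach the full schema.
{E, F}⁺: E→CG adds C, G; CF→ADH adds A, D, H → {A, C, D, E, F, G, H}. Minimal: {F}⁺ = {F}; {E}⁺ = {C, E, G} — none reach the full schema.
Any other superkey contains one of these as a subset, so there are no further candidate keys.

{A, F}; {C, F}; {E, F}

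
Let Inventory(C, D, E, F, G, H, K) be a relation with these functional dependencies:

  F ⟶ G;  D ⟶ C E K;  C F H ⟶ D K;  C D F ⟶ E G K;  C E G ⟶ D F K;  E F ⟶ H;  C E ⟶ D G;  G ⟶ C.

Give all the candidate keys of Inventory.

{D}⁺: D→CEK adds C, E, K; CE→DG adds G; CEG→DFK adds F; EF→H adds H → {C, D, E, F, G, H, K}.
{C, E}⁺: CE→DG adds D, G; D→CEK adds K; CEG→DFK adds F; EF→H adds H → {C, D, E, F, G, H, K}. Minimal: {E}⁺ = {E}; {C}⁺ = {C} — none reach the full schema.
{E, F}⁺: F→G adds G; EF→H adds H; G→C adds C; CFH→DK adds D, K → {C, D, E, F, G, H, K}. Minimal: {F}⁺ = {C, F, G}; {E}⁺ = {E} — none reach the full schema.
{E, G}⁺: G→C adds C; CEG→DFK adds D, F, K; EF→H adds H → {C, D, E, F, G, H, K}. Minimal: {G}⁺ = {C, G}; {E}⁺ = {E} — none reach the full schema.
{F, H}⁺: F→G adds G; G→C adds C; CFH→DK adds D, K; CDF→EGK adds E → {C, D, E, F, G, H, K}. Minimal: {H}⁺ = {H}; {F}⁺ = {C, F, G} — none reach the full schema.

{D}, {C, E}, {E, F}, {E, G}, {F, H}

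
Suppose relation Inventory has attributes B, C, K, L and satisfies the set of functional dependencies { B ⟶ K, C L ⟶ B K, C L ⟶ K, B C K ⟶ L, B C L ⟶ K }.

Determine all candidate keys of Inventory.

{B, C}; {C, L}

Attribute C never appears on the right-hand side of any dependency, so C must belong to every candidate key.
{C}⁺ = {C}, which is not all of the schema, so we must add further attributes.
{B, C}⁺: B→K adds K; BCK→L adds L → {B, C, K, L}. Minimal: {C}⁺ = {C}; {B}⁺ = {B, K} — none reach the full schema.
{C, L}⁺: CL→BK adds B, K → {B, C, K, L}. Minimal: {L}⁺ = {L}; {C}⁺ = {C} — none reach the full schema.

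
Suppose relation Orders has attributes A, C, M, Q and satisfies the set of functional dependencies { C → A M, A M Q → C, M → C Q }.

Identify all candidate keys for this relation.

C, M

{C}⁺: C→AM adds A, M; M→CQ adds Q → {A, C, M, Q}.
{M}⁺: M→CQ adds C, Q; C→AM adds A → {A, C, M, Q}.
Any other superkey contains one of these as a subset, so there are no further candidate keys.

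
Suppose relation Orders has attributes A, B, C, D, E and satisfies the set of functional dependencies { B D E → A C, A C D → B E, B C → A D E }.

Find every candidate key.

{B, C}, {A, C, D}, {B, D, E}

{B, C}⁺: BC→ADE adds A, D, E → {A, B, C, D, E}. Minimal: {C}⁺ = {C}; {B}⁺ = {B} — none reach the full schema.
{A, C, D}⁺: ACD→BE adds B, E → {A, B, C, D, E}. Minimal: {C, D}⁺ = {C, D}; {A, D}⁺ = {A, D}; {A, C}⁺ = {A, C} — none reach the full schema.
{B, D, E}⁺: BDE→AC adds A, C → {A, B, C, D, E}. Minimal: {D, E}⁺ = {D, E}; {B, E}⁺ = {B, E}; {B, D}⁺ = {B, D} — none reach the full schema.
Any other superkey contains one of these as a subset, so there are no further candidate keys.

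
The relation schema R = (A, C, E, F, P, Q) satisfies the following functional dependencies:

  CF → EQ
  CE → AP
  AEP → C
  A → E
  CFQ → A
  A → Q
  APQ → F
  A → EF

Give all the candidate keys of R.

{A, C}⁺: A→E adds E; A→Q adds Q; A→EF adds F; CE→AP adds P → {A, C, E, F, P, Q}. Minimal: {C}⁺ = {C}; {A}⁺ = {A, E, F, Q} — none reach the full schema.
{A, P}⁺: A→E adds E; A→Q adds Q; APQ→F adds F; AEP→C adds C → {A, C, E, F, P, Q}. Minimal: {P}⁺ = {P}; {A}⁺ = {A, E, F, Q} — none reach the full schema.
{C, E}⁺: CE→AP adds A, P; A→Q adds Q; APQ→F adds F → {A, C, E, F, P, Q}. Minimal: {E}⁺ = {E}; {C}⁺ = {C} — none reach the full schema.
{C, F}⁺: CF→EQ adds E, Q; CE→AP adds A, P → {A, C, E, F, P, Q}. Minimal: {F}⁺ = {F}; {C}⁺ = {C} — none reach the full schema.

AC, AP, CE, CF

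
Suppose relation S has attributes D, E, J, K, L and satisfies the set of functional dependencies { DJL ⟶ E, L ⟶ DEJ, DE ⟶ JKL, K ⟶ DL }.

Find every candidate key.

{K}, {L}, {D, E}

{K}⁺: K→DL adds D, L; L→DEJ adds E, J → {D, E, J, K, L}.
{L}⁺: L→DEJ adds D, E, J; DE→JKL adds K → {D, E, J, K, L}.
{D, E}⁺: DE→JKL adds J, K, L → {D, E, J, K, L}. Minimal: {E}⁺ = {E}; {D}⁺ = {D} — none reach the full schema.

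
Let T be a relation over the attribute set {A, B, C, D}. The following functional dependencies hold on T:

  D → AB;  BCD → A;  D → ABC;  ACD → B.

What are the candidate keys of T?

D

Attribute D never appears on the right-hand side of any dependency, so D must belong to every candidate key.
{D}⁺ = {A, B, C, D}, which is all of the schema, so {D} is the only candidate key.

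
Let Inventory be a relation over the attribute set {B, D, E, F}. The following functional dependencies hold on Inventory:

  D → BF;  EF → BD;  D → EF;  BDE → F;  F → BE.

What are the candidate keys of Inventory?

{D}⁺: D→BF adds B, F; D→EF adds E → {B, D, E, F}.
{F}⁺: F→BE adds B, E; EF→BD adds D → {B, D, E, F}.

(D), (F)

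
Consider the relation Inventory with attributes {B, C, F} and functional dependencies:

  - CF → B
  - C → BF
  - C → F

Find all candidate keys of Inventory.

Attribute C never appears on the right-hand side of any dependency, so C must belong to every candidate key.
{C}⁺ = {B, C, F}, which is all of the schema, so {C} is the only candidate key.

C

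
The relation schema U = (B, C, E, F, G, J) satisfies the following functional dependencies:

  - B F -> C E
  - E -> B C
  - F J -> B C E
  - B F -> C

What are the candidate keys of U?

Attributes F, G, J never appear on any right-hand side, so every candidate key must contain {F, G, J}.
{F, G, J}⁺ = {B, C, E, F, G, J}, which is all of the schema, so {F, G, J} is the only candidate key.

{F, G, J}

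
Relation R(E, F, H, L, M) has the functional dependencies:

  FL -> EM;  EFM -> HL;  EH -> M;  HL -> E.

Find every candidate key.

(F, L), (E, F, H), (E, F, M)

Attribute F never appears on the right-hand side of any dependency, so F must belong to every candidate key.
{F}⁺ = {F}, which is not all of the schema, so we must add further attributes.
{F, L}⁺: FL→EM adds E, M; EFM→HL adds H → {E, F, H, L, M}. Minimal: {L}⁺ = {L}; {F}⁺ = {F} — none reach the full schema.
{E, F, H}⁺: EH→M adds M; EFM→HL adds L → {E, F, H, L, M}. Minimal: {F, H}⁺ = {F, H}; {E, H}⁺ = {E, H, M}; {E, F}⁺ = {E, F} — none reach the full schema.
{E, F, M}⁺: EFM→HL adds H, L → {E, F, H, L, M}. Minimal: {F, M}⁺ = {F, M}; {E, M}⁺ = {E, M}; {E, F}⁺ = {E, F} — none reach the full schema.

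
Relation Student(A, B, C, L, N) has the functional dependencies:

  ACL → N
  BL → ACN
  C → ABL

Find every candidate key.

{C}⁺: C→ABL adds A, B, L; ACL→N adds N → {A, B, C, L, N}.
{B, L}⁺: BL→ACN adds A, C, N → {A, B, C, L, N}. Minimal: {L}⁺ = {L}; {B}⁺ = {B} — none reach the full schema.

C, BL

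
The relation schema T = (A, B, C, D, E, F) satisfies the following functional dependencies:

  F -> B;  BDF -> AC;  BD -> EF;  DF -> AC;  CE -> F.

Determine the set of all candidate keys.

BD, DF, CDE

Attribute D never appears on the right-hand side of any dependency, so D must belong to every candidate key.
{D}⁺ = {D}, which is not all of the schema, so we must add further attributes.
{B, D}⁺: BD→EF adds E, F; DF→AC adds A, C → {A, B, C, D, E, F}. Minimal: {D}⁺ = {D}; {B}⁺ = {B} — none reach the full schema.
{D, F}⁺: F→B adds B; BDF→AC adds A, C; BD→EF adds E → {A, B, C, D, E, F}. Minimal: {F}⁺ = {B, F}; {D}⁺ = {D} — none reach the full schema.
{C, D, E}⁺: CE→F adds F; F→B adds B; BDF→AC adds A → {A, B, C, D, E, F}. Minimal: {D, E}⁺ = {D, E}; {C, E}⁺ = {B, C, E, F}; {C, D}⁺ = {C, D} — none reach the full schema.
Any other superkey contains one of these as a subset, so there are no further candidate keys.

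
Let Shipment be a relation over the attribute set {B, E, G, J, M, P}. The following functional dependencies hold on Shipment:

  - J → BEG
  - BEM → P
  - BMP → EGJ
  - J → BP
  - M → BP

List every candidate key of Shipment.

{M}

Attribute M never appears on the right-hand side of any dependency, so M must belong to every candidate key.
{M}⁺ = {B, E, G, J, M, P}, which is all of the schema, so {M} is the only candidate key.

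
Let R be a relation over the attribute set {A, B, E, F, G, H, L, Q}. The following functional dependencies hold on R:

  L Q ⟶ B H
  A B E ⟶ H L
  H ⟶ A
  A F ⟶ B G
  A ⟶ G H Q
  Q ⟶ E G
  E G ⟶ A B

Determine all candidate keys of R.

Attribute F never appears on the right-hand side of any dependency, so F must belong to every candidate key.
{F}⁺ = {F}, which is not all of the schema, so we must add further attributes.
{A, F}⁺: AF→BG adds B, G; A→GHQ adds H, Q; Q→EG adds E; ABE→HL adds L → {A, B, E, F, G, H, L, Q}. Minimal: {F}⁺ = {F}; {A}⁺ = {A, B, E, G, H, L, Q} — none reach the full schema.
{F, H}⁺: H→A adds A; AF→BG adds B, G; A→GHQ adds Q; Q→EG adds E; ABE→HL adds L → {A, B, E, F, G, H, L, Q}. Minimal: {H}⁺ = {A, B, E, G, H, L, Q}; {F}⁺ = {F} — none reach the full schema.
{F, Q}⁺: Q→EG adds E, G; EG→AB adds A, B; ABE→HL adds H, L → {A, B, E, F, G, H, L, Q}. Minimal: {Q}⁺ = {A, B, E, G, H, L, Q}; {F}⁺ = {F} — none reach the full schema.
{E, F, G}⁺: EG→AB adds A, B; ABE→HL adds H, L; A→GHQ adds Q → {A, B, E, F, G, H, L, Q}. Minimal: {F, G}⁺ = {F, G}; {E, G}⁺ = {A, B, E, G, H, L, Q}; {E, F}⁺ = {E, F} — none reach the full schema.
Any other superkey contains one of these as a subset, so there are no further candidate keys.

AF, FH, FQ, EFG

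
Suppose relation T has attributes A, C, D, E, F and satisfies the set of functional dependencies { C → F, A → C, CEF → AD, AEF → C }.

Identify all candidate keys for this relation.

{A, E}⁺: A→C adds C; C→F adds F; CEF→AD adds D → {A, C, D, E, F}. Minimal: {E}⁺ = {E}; {A}⁺ = {A, C, F} — none reach the full schema.
{C, E}⁺: C→F adds F; CEF→AD adds A, D → {A, C, D, E, F}. Minimal: {E}⁺ = {E}; {C}⁺ = {C, F} — none reach the full schema.
Any other superkey contains one of these as a subset, so there are no further candidate keys.

{A, E}; {C, E}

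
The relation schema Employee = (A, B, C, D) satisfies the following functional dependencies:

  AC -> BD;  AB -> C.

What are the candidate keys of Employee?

Attribute A never appears on the right-hand side of any dependency, so A must belong to every candidate key.
{A}⁺ = {A}, which is not all of the schema, so we must add further attributes.
{A, B}⁺: AB→C adds C; AC→BD adds D → {A, B, C, D}. Minimal: {B}⁺ = {B}; {A}⁺ = {A} — none reach the full schema.
{A, C}⁺: AC→BD adds B, D → {A, B, C, D}. Minimal: {C}⁺ = {C}; {A}⁺ = {A} — none reach the full schema.
Any other superkey contains one of these as a subset, so there are no further candidate keys.

{A, B}, {A, C}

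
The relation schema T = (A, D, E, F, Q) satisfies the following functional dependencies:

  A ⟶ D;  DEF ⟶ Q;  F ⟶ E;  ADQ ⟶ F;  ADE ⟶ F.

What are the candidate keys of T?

{A, E}⁺: A→D adds D; ADE→F adds F; DEF→Q adds Q → {A, D, E, F, Q}.
{A, F}⁺: A→D adds D; F→E adds E; DEF→Q adds Q → {A, D, E, F, Q}.
{A, Q}⁺: A→D adds D; ADQ→F adds F; F→E adds E → {A, D, E, F, Q}.

(A, E), (A, F), (A, Q)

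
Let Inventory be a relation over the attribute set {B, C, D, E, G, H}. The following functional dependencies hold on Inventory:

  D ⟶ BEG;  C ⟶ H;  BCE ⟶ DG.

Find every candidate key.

CD, BCE

Attribute C never appears on the right-hand side of any dependency, so C must belong to every candidate key.
{C}⁺ = {C, H}, which is not all of the schema, so we must add further attributes.
{C, D}⁺: D→BEG adds B, E, G; C→H adds H → {B, C, D, E, G, H}. Minimal: {D}⁺ = {B, D, E, G}; {C}⁺ = {C, H} — none reach the full schema.
{B, C, E}⁺: C→H adds H; BCE→DG adds D, G → {B, C, D, E, G, H}. Minimal: {C, E}⁺ = {C, E, H}; {B, E}⁺ = {B, E}; {B, C}⁺ = {B, C, H} — none reach the full schema.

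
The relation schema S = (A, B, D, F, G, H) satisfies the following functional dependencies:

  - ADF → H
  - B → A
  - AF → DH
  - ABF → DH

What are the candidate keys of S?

Attributes B, F, G never appear on any right-hand side, so every candidate key must contain {B, F, G}.
{B, F, G}⁺ = {A, B, D, F, G, H}, which is all of the schema, so {B, F, G} is the only candidate key.

BFG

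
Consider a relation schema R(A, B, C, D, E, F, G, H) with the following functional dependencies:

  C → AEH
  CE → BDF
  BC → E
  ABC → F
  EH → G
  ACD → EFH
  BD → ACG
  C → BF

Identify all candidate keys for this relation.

{C}⁺: C→AEH adds A, E, H; CE→BDF adds B, D, F; EH→G adds G → {A, B, C, D, E, F, G, H}.
{B, D}⁺: BD→ACG adds A, C, G; C→BF adds F; C→AEH adds E, H → {A, B, C, D, E, F, G, H}.

C; BD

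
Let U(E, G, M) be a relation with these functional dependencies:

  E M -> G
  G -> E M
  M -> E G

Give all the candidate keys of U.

{G}, {M}

{G}⁺: G→EM adds E, M → {E, G, M}.
{M}⁺: M→EG adds E, G → {E, G, M}.
Any other superkey contains one of these as a subset, so there are no further candidate keys.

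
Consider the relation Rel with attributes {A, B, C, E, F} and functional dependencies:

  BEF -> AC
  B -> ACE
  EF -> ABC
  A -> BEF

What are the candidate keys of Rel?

{A}; {B}; {E, F}

{A}⁺: A→BEF adds B, E, F; BEF→AC adds C → {A, B, C, E, F}.
{B}⁺: B→ACE adds A, C, E; A→BEF adds F → {A, B, C, E, F}.
{E, F}⁺: EF→ABC adds A, B, C → {A, B, C, E, F}. Minimal: {F}⁺ = {F}; {E}⁺ = {E} — none reach the full schema.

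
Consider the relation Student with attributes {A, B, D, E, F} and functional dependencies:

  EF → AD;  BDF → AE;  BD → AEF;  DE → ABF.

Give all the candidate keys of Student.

BD; DE; EF

{B, D}⁺: BD→AEF adds A, E, F → {A, B, D, E, F}. Minimal: {D}⁺ = {D}; {B}⁺ = {B} — none reach the full schema.
{D, E}⁺: DE→ABF adds A, B, F → {A, B, D, E, F}. Minimal: {E}⁺ = {E}; {D}⁺ = {D} — none reach the full schema.
{E, F}⁺: EF→AD adds A, D; DE→ABF adds B → {A, B, D, E, F}. Minimal: {F}⁺ = {F}; {E}⁺ = {E} — none reach the full schema.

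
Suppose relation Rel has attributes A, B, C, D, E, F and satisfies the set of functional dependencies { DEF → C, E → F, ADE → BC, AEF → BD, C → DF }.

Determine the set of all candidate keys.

(A, E)

Attributes A, E never appear on any right-hand side, so every candidate key must contain {A, E}.
{A, E}⁺ = {A, B, C, D, E, F}, which is all of the schema, so {A, E} is the only candidate key.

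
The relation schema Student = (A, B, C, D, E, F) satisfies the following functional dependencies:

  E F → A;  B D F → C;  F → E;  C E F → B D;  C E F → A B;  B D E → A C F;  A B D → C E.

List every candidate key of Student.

{C, F}, {A, B, D}, {B, D, E}, {B, D, F}

{C, F}⁺: F→E adds E; CEF→BD adds B, D; CEF→AB adds A → {A, B, C, D, E, F}. Minimal: {F}⁺ = {A, E, F}; {C}⁺ = {C} — none reach the full schema.
{A, B, D}⁺: ABD→CE adds C, E; BDE→ACF adds F → {A, B, C, D, E, F}. Minimal: {B, D}⁺ = {B, D}; {A, D}⁺ = {A, D}; {A, B}⁺ = {A, B} — none reach the full schema.
{B, D, E}⁺: BDE→ACF adds A, C, F → {A, B, C, D, E, F}. Minimal: {D, E}⁺ = {D, E}; {B, E}⁺ = {B, E}; {B, D}⁺ = {B, D} — none reach the full schema.
{B, D, F}⁺: BDF→C adds C; F→E adds E; CEF→AB adds A → {A, B, C, D, E, F}. Minimal: {D, F}⁺ = {A, D, E, F}; {B, F}⁺ = {A, B, E, F}; {B, D}⁺ = {B, D} — none reach the full schema.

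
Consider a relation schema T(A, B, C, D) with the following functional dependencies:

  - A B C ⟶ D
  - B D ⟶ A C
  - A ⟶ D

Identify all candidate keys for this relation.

(A, B), (B, D)

Attribute B never appears on the right-hand side of any dependency, so B must belong to every candidate key.
{B}⁺ = {B}, which is not all of the schema, so we must add further attributes.
{A, B}⁺: A→D adds D; BD→AC adds C → {A, B, C, D}. Minimal: {B}⁺ = {B}; {A}⁺ = {A, D} — none reach the full schema.
{B, D}⁺: BD→AC adds A, C → {A, B, C, D}. Minimal: {D}⁺ = {D}; {B}⁺ = {B} — none reach the full schema.
Any other superkey contains one of these as a subset, so there are no further candidate keys.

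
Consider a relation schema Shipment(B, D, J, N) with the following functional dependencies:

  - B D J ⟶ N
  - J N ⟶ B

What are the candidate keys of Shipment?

Attributes D, J never appear on any right-hand side, so every candidate key must contain {D, J}.
{D, J}⁺ = {D, J}, which is not all of the schema, so we must add further attributes.
{B, D, J}⁺: BDJ→N adds N → {B, D, J, N}. Minimal: {D, J}⁺ = {D, J}; {B, J}⁺ = {B, J}; {B, D}⁺ = {B, D} — none reach the full schema.
{D, J, N}⁺: JN→B adds B → {B, D, J, N}. Minimal: {J, N}⁺ = {B, J, N}; {D, N}⁺ = {D, N}; {D, J}⁺ = {D, J} — none reach the full schema.
Any other superkey contains one of these as a subset, so there are no further candidate keys.

{B, D, J}; {D, J, N}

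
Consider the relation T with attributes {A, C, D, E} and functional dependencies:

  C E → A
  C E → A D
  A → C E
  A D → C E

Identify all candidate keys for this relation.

{A}⁺: A→CE adds C, E; CE→AD adds D → {A, C, D, E}.
{C, E}⁺: CE→A adds A; CE→AD adds D → {A, C, D, E}. Minimal: {E}⁺ = {E}; {C}⁺ = {C} — none reach the full schema.
Any other superkey contains one of these as a subset, so there are no further candidate keys.

A; CE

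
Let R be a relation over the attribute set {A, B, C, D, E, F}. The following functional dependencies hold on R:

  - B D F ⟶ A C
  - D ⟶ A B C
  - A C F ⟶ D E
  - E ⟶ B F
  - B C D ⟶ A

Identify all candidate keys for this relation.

{D, E}; {D, F}; {A, C, E}; {A, C, F}

{D, E}⁺: D→ABC adds A, B, C; E→BF adds F → {A, B, C, D, E, F}. Minimal: {E}⁺ = {B, E, F}; {D}⁺ = {A, B, C, D} — none reach the full schema.
{D, F}⁺: D→ABC adds A, B, C; ACF→DE adds E → {A, B, C, D, E, F}. Minimal: {F}⁺ = {F}; {D}⁺ = {A, B, C, D} — none reach the full schema.
{A, C, E}⁺: E→BF adds B, F; ACF→DE adds D → {A, B, C, D, E, F}. Minimal: {C, E}⁺ = {B, C, E, F}; {A, E}⁺ = {A, B, E, F}; {A, C}⁺ = {A, C} — none reach the full schema.
{A, C, F}⁺: ACF→DE adds D, E; E→BF adds B → {A, B, C, D, E, F}. Minimal: {C, F}⁺ = {C, F}; {A, F}⁺ = {A, F}; {A, C}⁺ = {A, C} — none reach the full schema.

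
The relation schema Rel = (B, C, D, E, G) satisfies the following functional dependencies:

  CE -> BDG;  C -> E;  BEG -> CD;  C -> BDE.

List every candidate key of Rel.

{C}⁺: C→E adds E; C→BDE adds B, D; CE→BDG adds G → {B, C, D, E, G}.
{B, E, G}⁺: BEG→CD adds C, D → {B, C, D, E, G}. Minimal: {E, G}⁺ = {E, G}; {B, G}⁺ = {B, G}; {B, E}⁺ = {B, E} — none reach the full schema.

(C), (B, E, G)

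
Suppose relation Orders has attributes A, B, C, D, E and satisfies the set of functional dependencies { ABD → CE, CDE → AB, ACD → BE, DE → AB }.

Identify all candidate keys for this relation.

DE, ABD, ACD

Attribute D never appears on the right-hand side of any dependency, so D must belong to every candidate key.
{D}⁺ = {D}, which is not all of the schema, so we must add further attributes.
{D, E}⁺: DE→AB adds A, B; ABD→CE adds C → {A, B, C, D, E}.
{A, B, D}⁺: ABD→CE adds C, E → {A, B, C, D, E}.
{A, C, D}⁺: ACD→BE adds B, E → {A, B, C, D, E}.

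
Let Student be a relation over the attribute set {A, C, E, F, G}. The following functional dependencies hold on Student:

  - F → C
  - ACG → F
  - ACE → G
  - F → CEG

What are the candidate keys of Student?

Attribute A never appears on the right-hand side of any dependency, so A must belong to every candidate key.
{A}⁺ = {A}, which is not all of the schema, so we must add further attributes.
{A, F}⁺: F→C adds C; F→CEG adds E, G → {A, C, E, F, G}. Minimal: {F}⁺ = {C, E, F, G}; {A}⁺ = {A} — none reach the full schema.
{A, C, E}⁺: ACE→G adds G; ACG→F adds F → {A, C, E, F, G}. Minimal: {C, E}⁺ = {C, E}; {A, E}⁺ = {A, E}; {A, C}⁺ = {A, C} — none reach the full schema.
{A, C, G}⁺: ACG→F adds F; F→CEG adds E → {A, C, E, F, G}. Minimal: {C, G}⁺ = {C, G}; {A, G}⁺ = {A, G}; {A, C}⁺ = {A, C} — none reach the full schema.
Any other superkey contains one of these as a subset, so there are no further candidate keys.

(A, F), (A, C, E), (A, C, G)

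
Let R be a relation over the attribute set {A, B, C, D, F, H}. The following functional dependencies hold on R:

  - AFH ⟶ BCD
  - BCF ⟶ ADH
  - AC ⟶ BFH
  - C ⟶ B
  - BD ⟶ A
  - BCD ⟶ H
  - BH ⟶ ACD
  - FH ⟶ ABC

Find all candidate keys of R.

{A, C}⁺: AC→BFH adds B, F, H; BH→ACD adds D → {A, B, C, D, F, H}. Minimal: {C}⁺ = {B, C}; {A}⁺ = {A} — none reach the full schema.
{B, H}⁺: BH→ACD adds A, C, D; AC→BFH adds F → {A, B, C, D, F, H}. Minimal: {H}⁺ = {H}; {B}⁺ = {B} — none reach the full schema.
{C, D}⁺: C→B adds B; BD→A adds A; BCD→H adds H; AC→BFH adds F → {A, B, C, D, F, H}. Minimal: {D}⁺ = {D}; {C}⁺ = {B, C} — none reach the full schema.
{C, F}⁺: C→B adds B; BCF→ADH adds A, D, H → {A, B, C, D, F, H}. Minimal: {F}⁺ = {F}; {C}⁺ = {B, C} — none reach the full schema.
{C, H}⁺: C→B adds B; BH→ACD adds A, D; AC→BFH adds F → {A, B, C, D, F, H}. Minimal: {H}⁺ = {H}; {C}⁺ = {B, C} — none reach the full schema.
{F, H}⁺: FH→ABC adds A, B, C; AFH→BCD adds D → {A, B, C, D, F, H}. Minimal: {H}⁺ = {H}; {F}⁺ = {F} — none reach the full schema.

AC; BH; CD; CF; CH; FH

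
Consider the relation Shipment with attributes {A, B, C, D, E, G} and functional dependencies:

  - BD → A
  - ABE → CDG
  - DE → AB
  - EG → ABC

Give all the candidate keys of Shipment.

Attribute E never appears on the right-hand side of any dependency, so E must belong to every candidate key.
{E}⁺ = {E}, which is not all of the schema, so we must add further attributes.
{D, E}⁺: DE→AB adds A, B; ABE→CDG adds C, G → {A, B, C, D, E, G}.
{E, G}⁺: EG→ABC adds A, B, C; ABE→CDG adds D → {A, B, C, D, E, G}.
{A, B, E}⁺: ABE→CDG adds C, D, G → {A, B, C, D, E, G}.

{D, E}, {E, G}, {A, B, E}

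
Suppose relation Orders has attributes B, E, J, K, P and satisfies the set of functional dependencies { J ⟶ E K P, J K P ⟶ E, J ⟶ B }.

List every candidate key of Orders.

Attribute J never appears on the right-hand side of any dependency, so J must belong to every candidate key.
{J}⁺ = {B, E, J, K, P}, which is all of the schema, so {J} is the only candidate key.

{J}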